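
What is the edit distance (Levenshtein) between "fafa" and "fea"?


Computing edit distance: "fafa" -> "fea"
DP table:
           f    e    a
      0    1    2    3
  f   1    0    1    2
  a   2    1    1    1
  f   3    2    2    2
  a   4    3    3    2
Edit distance = dp[4][3] = 2

2


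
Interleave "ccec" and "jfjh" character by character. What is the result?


Interleaving "ccec" and "jfjh":
  Position 0: 'c' from first, 'j' from second => "cj"
  Position 1: 'c' from first, 'f' from second => "cf"
  Position 2: 'e' from first, 'j' from second => "ej"
  Position 3: 'c' from first, 'h' from second => "ch"
Result: cjcfejch

cjcfejch


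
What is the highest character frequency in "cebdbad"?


Input: cebdbad
Character counts:
  'a': 1
  'b': 2
  'c': 1
  'd': 2
  'e': 1
Maximum frequency: 2

2


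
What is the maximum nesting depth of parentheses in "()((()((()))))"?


Input: "()((()((()))))"
Tracking depth:
  Position 0 '(': depth becomes 1
  Position 1 ')': depth becomes 0
  Position 2 '(': depth becomes 1
  Position 3 '(': depth becomes 2
  Position 4 '(': depth becomes 3
  Position 5 ')': depth becomes 2
  Position 6 '(': depth becomes 3
  Position 7 '(': depth becomes 4
  Position 8 '(': depth becomes 5
  Position 9 ')': depth becomes 4
  Position 10 ')': depth becomes 3
  Position 11 ')': depth becomes 2
  Position 12 ')': depth becomes 1
  Position 13 ')': depth becomes 0
Maximum depth reached: 5

5


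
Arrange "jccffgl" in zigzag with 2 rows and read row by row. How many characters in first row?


Zigzag "jccffgl" into 2 rows:
Placing characters:
  'j' => row 0
  'c' => row 1
  'c' => row 0
  'f' => row 1
  'f' => row 0
  'g' => row 1
  'l' => row 0
Rows:
  Row 0: "jcfl"
  Row 1: "cfg"
First row length: 4

4


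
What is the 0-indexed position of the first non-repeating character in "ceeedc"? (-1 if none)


Input: ceeedc
Character frequencies:
  'c': 2
  'd': 1
  'e': 3
Scanning left to right for freq == 1:
  Position 0 ('c'): freq=2, skip
  Position 1 ('e'): freq=3, skip
  Position 2 ('e'): freq=3, skip
  Position 3 ('e'): freq=3, skip
  Position 4 ('d'): unique! => answer = 4

4


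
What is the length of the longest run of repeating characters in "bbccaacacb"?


Input: "bbccaacacb"
Scanning for longest run:
  Position 1 ('b'): continues run of 'b', length=2
  Position 2 ('c'): new char, reset run to 1
  Position 3 ('c'): continues run of 'c', length=2
  Position 4 ('a'): new char, reset run to 1
  Position 5 ('a'): continues run of 'a', length=2
  Position 6 ('c'): new char, reset run to 1
  Position 7 ('a'): new char, reset run to 1
  Position 8 ('c'): new char, reset run to 1
  Position 9 ('b'): new char, reset run to 1
Longest run: 'b' with length 2

2


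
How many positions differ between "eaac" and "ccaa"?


Comparing "eaac" and "ccaa" position by position:
  Position 0: 'e' vs 'c' => DIFFER
  Position 1: 'a' vs 'c' => DIFFER
  Position 2: 'a' vs 'a' => same
  Position 3: 'c' vs 'a' => DIFFER
Positions that differ: 3

3


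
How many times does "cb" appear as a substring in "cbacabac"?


Searching for "cb" in "cbacabac"
Scanning each position:
  Position 0: "cb" => MATCH
  Position 1: "ba" => no
  Position 2: "ac" => no
  Position 3: "ca" => no
  Position 4: "ab" => no
  Position 5: "ba" => no
  Position 6: "ac" => no
Total occurrences: 1

1


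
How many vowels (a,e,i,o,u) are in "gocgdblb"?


Input: gocgdblb
Checking each character:
  'g' at position 0: consonant
  'o' at position 1: vowel (running total: 1)
  'c' at position 2: consonant
  'g' at position 3: consonant
  'd' at position 4: consonant
  'b' at position 5: consonant
  'l' at position 6: consonant
  'b' at position 7: consonant
Total vowels: 1

1


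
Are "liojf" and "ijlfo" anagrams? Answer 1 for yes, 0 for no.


Strings: "liojf", "ijlfo"
Sorted first:  fijlo
Sorted second: fijlo
Sorted forms match => anagrams

1


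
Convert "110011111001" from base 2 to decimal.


Input: "110011111001" in base 2
Positional expansion:
  Digit '1' (value 1) x 2^11 = 2048
  Digit '1' (value 1) x 2^10 = 1024
  Digit '0' (value 0) x 2^9 = 0
  Digit '0' (value 0) x 2^8 = 0
  Digit '1' (value 1) x 2^7 = 128
  Digit '1' (value 1) x 2^6 = 64
  Digit '1' (value 1) x 2^5 = 32
  Digit '1' (value 1) x 2^4 = 16
  Digit '1' (value 1) x 2^3 = 8
  Digit '0' (value 0) x 2^2 = 0
  Digit '0' (value 0) x 2^1 = 0
  Digit '1' (value 1) x 2^0 = 1
Sum = 3321

3321


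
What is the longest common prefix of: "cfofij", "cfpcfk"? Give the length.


Words: cfofij, cfpcfk
  Position 0: all 'c' => match
  Position 1: all 'f' => match
  Position 2: ('o', 'p') => mismatch, stop
LCP = "cf" (length 2)

2


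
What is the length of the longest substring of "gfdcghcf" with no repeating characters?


Input: "gfdcghcf"
Sliding window (track last position of each char):
  Position 0 ('g'): window [0,0] length 1 -- new best
  Position 1 ('f'): window [0,1] length 2 -- new best
  Position 2 ('d'): window [0,2] length 3 -- new best
  Position 3 ('c'): window [0,3] length 4 -- new best
  Position 4 ('g'): repeat (last at 0), move window start to 1
  Position 4 ('g'): window [1,4] length 4
  Position 5 ('h'): window [1,5] length 5 -- new best
  Position 6 ('c'): repeat (last at 3), move window start to 4
  Position 6 ('c'): window [4,6] length 3
  Position 7 ('f'): window [4,7] length 4
Longest substring with no repeats: "fdcgh" with length 5

5


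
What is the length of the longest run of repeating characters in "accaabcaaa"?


Input: "accaabcaaa"
Scanning for longest run:
  Position 1 ('c'): new char, reset run to 1
  Position 2 ('c'): continues run of 'c', length=2
  Position 3 ('a'): new char, reset run to 1
  Position 4 ('a'): continues run of 'a', length=2
  Position 5 ('b'): new char, reset run to 1
  Position 6 ('c'): new char, reset run to 1
  Position 7 ('a'): new char, reset run to 1
  Position 8 ('a'): continues run of 'a', length=2
  Position 9 ('a'): continues run of 'a', length=3
Longest run: 'a' with length 3

3


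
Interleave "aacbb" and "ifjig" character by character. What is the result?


Interleaving "aacbb" and "ifjig":
  Position 0: 'a' from first, 'i' from second => "ai"
  Position 1: 'a' from first, 'f' from second => "af"
  Position 2: 'c' from first, 'j' from second => "cj"
  Position 3: 'b' from first, 'i' from second => "bi"
  Position 4: 'b' from first, 'g' from second => "bg"
Result: aiafcjbibg

aiafcjbibg


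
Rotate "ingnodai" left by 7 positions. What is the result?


Input: "ingnodai", rotate left by 7
First 7 characters: "ingnoda"
Remaining characters: "i"
Concatenate remaining + first: "i" + "ingnoda" = "iingnoda"

iingnoda


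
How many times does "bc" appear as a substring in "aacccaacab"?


Searching for "bc" in "aacccaacab"
Scanning each position:
  Position 0: "aa" => no
  Position 1: "ac" => no
  Position 2: "cc" => no
  Position 3: "cc" => no
  Position 4: "ca" => no
  Position 5: "aa" => no
  Position 6: "ac" => no
  Position 7: "ca" => no
  Position 8: "ab" => no
Total occurrences: 0

0


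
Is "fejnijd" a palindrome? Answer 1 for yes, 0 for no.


Input: fejnijd
Reversed: djinjef
  Compare pos 0 ('f') with pos 6 ('d'): MISMATCH
  Compare pos 1 ('e') with pos 5 ('j'): MISMATCH
  Compare pos 2 ('j') with pos 4 ('i'): MISMATCH
Result: not a palindrome

0


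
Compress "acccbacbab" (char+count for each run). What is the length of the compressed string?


Input: acccbacbab
Runs:
  'a' x 1 => "a1"
  'c' x 3 => "c3"
  'b' x 1 => "b1"
  'a' x 1 => "a1"
  'c' x 1 => "c1"
  'b' x 1 => "b1"
  'a' x 1 => "a1"
  'b' x 1 => "b1"
Compressed: "a1c3b1a1c1b1a1b1"
Compressed length: 16

16


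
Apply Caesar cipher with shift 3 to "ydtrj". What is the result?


Caesar cipher: shift "ydtrj" by 3
  'y' (pos 24) + 3 = pos 1 = 'b'
  'd' (pos 3) + 3 = pos 6 = 'g'
  't' (pos 19) + 3 = pos 22 = 'w'
  'r' (pos 17) + 3 = pos 20 = 'u'
  'j' (pos 9) + 3 = pos 12 = 'm'
Result: bgwum

bgwum


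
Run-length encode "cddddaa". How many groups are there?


Input: cddddaa
Scanning for consecutive runs:
  Group 1: 'c' x 1 (positions 0-0)
  Group 2: 'd' x 4 (positions 1-4)
  Group 3: 'a' x 2 (positions 5-6)
Total groups: 3

3


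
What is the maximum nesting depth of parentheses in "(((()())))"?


Input: "(((()())))"
Tracking depth:
  Position 0 '(': depth becomes 1
  Position 1 '(': depth becomes 2
  Position 2 '(': depth becomes 3
  Position 3 '(': depth becomes 4
  Position 4 ')': depth becomes 3
  Position 5 '(': depth becomes 4
  Position 6 ')': depth becomes 3
  Position 7 ')': depth becomes 2
  Position 8 ')': depth becomes 1
  Position 9 ')': depth becomes 0
Maximum depth reached: 4

4


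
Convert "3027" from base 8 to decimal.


Input: "3027" in base 8
Positional expansion:
  Digit '3' (value 3) x 8^3 = 1536
  Digit '0' (value 0) x 8^2 = 0
  Digit '2' (value 2) x 8^1 = 16
  Digit '7' (value 7) x 8^0 = 7
Sum = 1559

1559


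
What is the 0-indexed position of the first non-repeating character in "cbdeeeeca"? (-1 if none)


Input: cbdeeeeca
Character frequencies:
  'a': 1
  'b': 1
  'c': 2
  'd': 1
  'e': 4
Scanning left to right for freq == 1:
  Position 0 ('c'): freq=2, skip
  Position 1 ('b'): unique! => answer = 1

1


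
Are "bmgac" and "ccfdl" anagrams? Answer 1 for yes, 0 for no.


Strings: "bmgac", "ccfdl"
Sorted first:  abcgm
Sorted second: ccdfl
Differ at position 0: 'a' vs 'c' => not anagrams

0


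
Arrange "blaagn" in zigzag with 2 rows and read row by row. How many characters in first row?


Zigzag "blaagn" into 2 rows:
Placing characters:
  'b' => row 0
  'l' => row 1
  'a' => row 0
  'a' => row 1
  'g' => row 0
  'n' => row 1
Rows:
  Row 0: "bag"
  Row 1: "lan"
First row length: 3

3


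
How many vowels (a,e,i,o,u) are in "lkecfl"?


Input: lkecfl
Checking each character:
  'l' at position 0: consonant
  'k' at position 1: consonant
  'e' at position 2: vowel (running total: 1)
  'c' at position 3: consonant
  'f' at position 4: consonant
  'l' at position 5: consonant
Total vowels: 1

1


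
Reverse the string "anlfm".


Input: anlfm
Reading characters right to left:
  Position 4: 'm'
  Position 3: 'f'
  Position 2: 'l'
  Position 1: 'n'
  Position 0: 'a'
Reversed: mflna

mflna


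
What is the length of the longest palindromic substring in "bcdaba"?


Input: "bcdaba"
Checking substrings for palindromes:
  [3:6] "aba" (len 3) => palindrome
Longest palindromic substring: "aba" with length 3

3


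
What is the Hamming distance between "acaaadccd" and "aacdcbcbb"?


Comparing "acaaadccd" and "aacdcbcbb" position by position:
  Position 0: 'a' vs 'a' => same
  Position 1: 'c' vs 'a' => differ
  Position 2: 'a' vs 'c' => differ
  Position 3: 'a' vs 'd' => differ
  Position 4: 'a' vs 'c' => differ
  Position 5: 'd' vs 'b' => differ
  Position 6: 'c' vs 'c' => same
  Position 7: 'c' vs 'b' => differ
  Position 8: 'd' vs 'b' => differ
Total differences (Hamming distance): 7

7


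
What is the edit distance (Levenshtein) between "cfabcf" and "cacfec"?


Computing edit distance: "cfabcf" -> "cacfec"
DP table:
           c    a    c    f    e    c
      0    1    2    3    4    5    6
  c   1    0    1    2    3    4    5
  f   2    1    1    2    2    3    4
  a   3    2    1    2    3    3    4
  b   4    3    2    2    3    4    4
  c   5    4    3    2    3    4    4
  f   6    5    4    3    2    3    4
Edit distance = dp[6][6] = 4

4


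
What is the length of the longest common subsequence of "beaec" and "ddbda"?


LCS of "beaec" and "ddbda"
DP table:
           d    d    b    d    a
      0    0    0    0    0    0
  b   0    0    0    1    1    1
  e   0    0    0    1    1    1
  a   0    0    0    1    1    2
  e   0    0    0    1    1    2
  c   0    0    0    1    1    2
LCS length = dp[5][5] = 2

2


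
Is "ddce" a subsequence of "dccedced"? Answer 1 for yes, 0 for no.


Check if "ddce" is a subsequence of "dccedced"
Greedy scan:
  Position 0 ('d'): matches sub[0] = 'd'
  Position 1 ('c'): no match needed
  Position 2 ('c'): no match needed
  Position 3 ('e'): no match needed
  Position 4 ('d'): matches sub[1] = 'd'
  Position 5 ('c'): matches sub[2] = 'c'
  Position 6 ('e'): matches sub[3] = 'e'
  Position 7 ('d'): no match needed
All 4 characters matched => is a subsequence

1


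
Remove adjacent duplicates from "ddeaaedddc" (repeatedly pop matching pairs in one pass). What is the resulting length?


Input: ddeaaedddc
Stack-based adjacent duplicate removal:
  Read 'd': push. Stack: d
  Read 'd': matches stack top 'd' => pop. Stack: (empty)
  Read 'e': push. Stack: e
  Read 'a': push. Stack: ea
  Read 'a': matches stack top 'a' => pop. Stack: e
  Read 'e': matches stack top 'e' => pop. Stack: (empty)
  Read 'd': push. Stack: d
  Read 'd': matches stack top 'd' => pop. Stack: (empty)
  Read 'd': push. Stack: d
  Read 'c': push. Stack: dc
Final stack: "dc" (length 2)

2


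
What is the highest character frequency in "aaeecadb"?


Input: aaeecadb
Character counts:
  'a': 3
  'b': 1
  'c': 1
  'd': 1
  'e': 2
Maximum frequency: 3

3


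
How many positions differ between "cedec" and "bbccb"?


Comparing "cedec" and "bbccb" position by position:
  Position 0: 'c' vs 'b' => DIFFER
  Position 1: 'e' vs 'b' => DIFFER
  Position 2: 'd' vs 'c' => DIFFER
  Position 3: 'e' vs 'c' => DIFFER
  Position 4: 'c' vs 'b' => DIFFER
Positions that differ: 5

5


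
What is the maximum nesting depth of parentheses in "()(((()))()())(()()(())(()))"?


Input: "()(((()))()())(()()(())(()))"
Tracking depth:
  Position 0 '(': depth becomes 1
  Position 1 ')': depth becomes 0
  Position 2 '(': depth becomes 1
  Position 3 '(': depth becomes 2
  Position 4 '(': depth becomes 3
  Position 5 '(': depth becomes 4
  Position 6 ')': depth becomes 3
  Position 7 ')': depth becomes 2
  Position 8 ')': depth becomes 1
  Position 9 '(': depth becomes 2
  Position 10 ')': depth becomes 1
  Position 11 '(': depth becomes 2
  Position 12 ')': depth becomes 1
  Position 13 ')': depth becomes 0
  Position 14 '(': depth becomes 1
  Position 15 '(': depth becomes 2
  Position 16 ')': depth becomes 1
  Position 17 '(': depth becomes 2
  Position 18 ')': depth becomes 1
  Position 19 '(': depth becomes 2
  Position 20 '(': depth becomes 3
  Position 21 ')': depth becomes 2
  Position 22 ')': depth becomes 1
  Position 23 '(': depth becomes 2
  Position 24 '(': depth becomes 3
  Position 25 ')': depth becomes 2
  Position 26 ')': depth becomes 1
  Position 27 ')': depth becomes 0
Maximum depth reached: 4

4


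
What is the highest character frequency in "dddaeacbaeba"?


Input: dddaeacbaeba
Character counts:
  'a': 4
  'b': 2
  'c': 1
  'd': 3
  'e': 2
Maximum frequency: 4

4


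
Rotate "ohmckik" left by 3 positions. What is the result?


Input: "ohmckik", rotate left by 3
First 3 characters: "ohm"
Remaining characters: "ckik"
Concatenate remaining + first: "ckik" + "ohm" = "ckikohm"

ckikohm


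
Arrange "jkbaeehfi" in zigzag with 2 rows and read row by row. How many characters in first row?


Zigzag "jkbaeehfi" into 2 rows:
Placing characters:
  'j' => row 0
  'k' => row 1
  'b' => row 0
  'a' => row 1
  'e' => row 0
  'e' => row 1
  'h' => row 0
  'f' => row 1
  'i' => row 0
Rows:
  Row 0: "jbehi"
  Row 1: "kaef"
First row length: 5

5


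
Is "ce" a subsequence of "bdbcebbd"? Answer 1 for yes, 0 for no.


Check if "ce" is a subsequence of "bdbcebbd"
Greedy scan:
  Position 0 ('b'): no match needed
  Position 1 ('d'): no match needed
  Position 2 ('b'): no match needed
  Position 3 ('c'): matches sub[0] = 'c'
  Position 4 ('e'): matches sub[1] = 'e'
  Position 5 ('b'): no match needed
  Position 6 ('b'): no match needed
  Position 7 ('d'): no match needed
All 2 characters matched => is a subsequence

1


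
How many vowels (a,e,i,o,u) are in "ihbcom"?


Input: ihbcom
Checking each character:
  'i' at position 0: vowel (running total: 1)
  'h' at position 1: consonant
  'b' at position 2: consonant
  'c' at position 3: consonant
  'o' at position 4: vowel (running total: 2)
  'm' at position 5: consonant
Total vowels: 2

2


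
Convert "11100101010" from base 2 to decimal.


Input: "11100101010" in base 2
Positional expansion:
  Digit '1' (value 1) x 2^10 = 1024
  Digit '1' (value 1) x 2^9 = 512
  Digit '1' (value 1) x 2^8 = 256
  Digit '0' (value 0) x 2^7 = 0
  Digit '0' (value 0) x 2^6 = 0
  Digit '1' (value 1) x 2^5 = 32
  Digit '0' (value 0) x 2^4 = 0
  Digit '1' (value 1) x 2^3 = 8
  Digit '0' (value 0) x 2^2 = 0
  Digit '1' (value 1) x 2^1 = 2
  Digit '0' (value 0) x 2^0 = 0
Sum = 1834

1834


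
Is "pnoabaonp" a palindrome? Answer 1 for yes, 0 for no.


Input: pnoabaonp
Reversed: pnoabaonp
  Compare pos 0 ('p') with pos 8 ('p'): match
  Compare pos 1 ('n') with pos 7 ('n'): match
  Compare pos 2 ('o') with pos 6 ('o'): match
  Compare pos 3 ('a') with pos 5 ('a'): match
Result: palindrome

1


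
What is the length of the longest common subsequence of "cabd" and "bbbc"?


LCS of "cabd" and "bbbc"
DP table:
           b    b    b    c
      0    0    0    0    0
  c   0    0    0    0    1
  a   0    0    0    0    1
  b   0    1    1    1    1
  d   0    1    1    1    1
LCS length = dp[4][4] = 1

1


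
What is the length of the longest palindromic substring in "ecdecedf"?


Input: "ecdecedf"
Checking substrings for palindromes:
  [2:7] "deced" (len 5) => palindrome
  [3:6] "ece" (len 3) => palindrome
Longest palindromic substring: "deced" with length 5

5


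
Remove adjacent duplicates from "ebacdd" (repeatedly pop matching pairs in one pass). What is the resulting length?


Input: ebacdd
Stack-based adjacent duplicate removal:
  Read 'e': push. Stack: e
  Read 'b': push. Stack: eb
  Read 'a': push. Stack: eba
  Read 'c': push. Stack: ebac
  Read 'd': push. Stack: ebacd
  Read 'd': matches stack top 'd' => pop. Stack: ebac
Final stack: "ebac" (length 4)

4


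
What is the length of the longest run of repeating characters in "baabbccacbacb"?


Input: "baabbccacbacb"
Scanning for longest run:
  Position 1 ('a'): new char, reset run to 1
  Position 2 ('a'): continues run of 'a', length=2
  Position 3 ('b'): new char, reset run to 1
  Position 4 ('b'): continues run of 'b', length=2
  Position 5 ('c'): new char, reset run to 1
  Position 6 ('c'): continues run of 'c', length=2
  Position 7 ('a'): new char, reset run to 1
  Position 8 ('c'): new char, reset run to 1
  Position 9 ('b'): new char, reset run to 1
  Position 10 ('a'): new char, reset run to 1
  Position 11 ('c'): new char, reset run to 1
  Position 12 ('b'): new char, reset run to 1
Longest run: 'a' with length 2

2


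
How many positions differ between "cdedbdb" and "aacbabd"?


Comparing "cdedbdb" and "aacbabd" position by position:
  Position 0: 'c' vs 'a' => DIFFER
  Position 1: 'd' vs 'a' => DIFFER
  Position 2: 'e' vs 'c' => DIFFER
  Position 3: 'd' vs 'b' => DIFFER
  Position 4: 'b' vs 'a' => DIFFER
  Position 5: 'd' vs 'b' => DIFFER
  Position 6: 'b' vs 'd' => DIFFER
Positions that differ: 7

7


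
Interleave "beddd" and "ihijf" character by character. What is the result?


Interleaving "beddd" and "ihijf":
  Position 0: 'b' from first, 'i' from second => "bi"
  Position 1: 'e' from first, 'h' from second => "eh"
  Position 2: 'd' from first, 'i' from second => "di"
  Position 3: 'd' from first, 'j' from second => "dj"
  Position 4: 'd' from first, 'f' from second => "df"
Result: biehdidjdf

biehdidjdf


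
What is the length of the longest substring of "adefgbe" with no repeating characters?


Input: "adefgbe"
Sliding window (track last position of each char):
  Position 0 ('a'): window [0,0] length 1 -- new best
  Position 1 ('d'): window [0,1] length 2 -- new best
  Position 2 ('e'): window [0,2] length 3 -- new best
  Position 3 ('f'): window [0,3] length 4 -- new best
  Position 4 ('g'): window [0,4] length 5 -- new best
  Position 5 ('b'): window [0,5] length 6 -- new best
  Position 6 ('e'): repeat (last at 2), move window start to 3
  Position 6 ('e'): window [3,6] length 4
Longest substring with no repeats: "adefgb" with length 6

6


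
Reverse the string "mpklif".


Input: mpklif
Reading characters right to left:
  Position 5: 'f'
  Position 4: 'i'
  Position 3: 'l'
  Position 2: 'k'
  Position 1: 'p'
  Position 0: 'm'
Reversed: filkpm

filkpm


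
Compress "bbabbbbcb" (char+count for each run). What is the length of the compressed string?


Input: bbabbbbcb
Runs:
  'b' x 2 => "b2"
  'a' x 1 => "a1"
  'b' x 4 => "b4"
  'c' x 1 => "c1"
  'b' x 1 => "b1"
Compressed: "b2a1b4c1b1"
Compressed length: 10

10


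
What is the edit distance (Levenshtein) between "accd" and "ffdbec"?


Computing edit distance: "accd" -> "ffdbec"
DP table:
           f    f    d    b    e    c
      0    1    2    3    4    5    6
  a   1    1    2    3    4    5    6
  c   2    2    2    3    4    5    5
  c   3    3    3    3    4    5    5
  d   4    4    4    3    4    5    6
Edit distance = dp[4][6] = 6

6


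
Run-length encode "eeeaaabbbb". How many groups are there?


Input: eeeaaabbbb
Scanning for consecutive runs:
  Group 1: 'e' x 3 (positions 0-2)
  Group 2: 'a' x 3 (positions 3-5)
  Group 3: 'b' x 4 (positions 6-9)
Total groups: 3

3


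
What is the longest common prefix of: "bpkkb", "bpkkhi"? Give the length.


Words: bpkkb, bpkkhi
  Position 0: all 'b' => match
  Position 1: all 'p' => match
  Position 2: all 'k' => match
  Position 3: all 'k' => match
  Position 4: ('b', 'h') => mismatch, stop
LCP = "bpkk" (length 4)

4


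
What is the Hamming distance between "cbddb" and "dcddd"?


Comparing "cbddb" and "dcddd" position by position:
  Position 0: 'c' vs 'd' => differ
  Position 1: 'b' vs 'c' => differ
  Position 2: 'd' vs 'd' => same
  Position 3: 'd' vs 'd' => same
  Position 4: 'b' vs 'd' => differ
Total differences (Hamming distance): 3

3


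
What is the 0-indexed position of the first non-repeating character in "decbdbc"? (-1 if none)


Input: decbdbc
Character frequencies:
  'b': 2
  'c': 2
  'd': 2
  'e': 1
Scanning left to right for freq == 1:
  Position 0 ('d'): freq=2, skip
  Position 1 ('e'): unique! => answer = 1

1


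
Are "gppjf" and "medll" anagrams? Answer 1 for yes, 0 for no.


Strings: "gppjf", "medll"
Sorted first:  fgjpp
Sorted second: dellm
Differ at position 0: 'f' vs 'd' => not anagrams

0


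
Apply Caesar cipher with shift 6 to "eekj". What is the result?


Caesar cipher: shift "eekj" by 6
  'e' (pos 4) + 6 = pos 10 = 'k'
  'e' (pos 4) + 6 = pos 10 = 'k'
  'k' (pos 10) + 6 = pos 16 = 'q'
  'j' (pos 9) + 6 = pos 15 = 'p'
Result: kkqp

kkqp


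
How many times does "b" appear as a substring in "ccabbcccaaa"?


Searching for "b" in "ccabbcccaaa"
Scanning each position:
  Position 0: "c" => no
  Position 1: "c" => no
  Position 2: "a" => no
  Position 3: "b" => MATCH
  Position 4: "b" => MATCH
  Position 5: "c" => no
  Position 6: "c" => no
  Position 7: "c" => no
  Position 8: "a" => no
  Position 9: "a" => no
  Position 10: "a" => no
Total occurrences: 2

2


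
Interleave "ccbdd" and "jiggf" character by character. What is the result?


Interleaving "ccbdd" and "jiggf":
  Position 0: 'c' from first, 'j' from second => "cj"
  Position 1: 'c' from first, 'i' from second => "ci"
  Position 2: 'b' from first, 'g' from second => "bg"
  Position 3: 'd' from first, 'g' from second => "dg"
  Position 4: 'd' from first, 'f' from second => "df"
Result: cjcibgdgdf

cjcibgdgdf


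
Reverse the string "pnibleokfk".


Input: pnibleokfk
Reading characters right to left:
  Position 9: 'k'
  Position 8: 'f'
  Position 7: 'k'
  Position 6: 'o'
  Position 5: 'e'
  Position 4: 'l'
  Position 3: 'b'
  Position 2: 'i'
  Position 1: 'n'
  Position 0: 'p'
Reversed: kfkoelbinp

kfkoelbinp


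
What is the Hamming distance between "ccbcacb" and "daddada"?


Comparing "ccbcacb" and "daddada" position by position:
  Position 0: 'c' vs 'd' => differ
  Position 1: 'c' vs 'a' => differ
  Position 2: 'b' vs 'd' => differ
  Position 3: 'c' vs 'd' => differ
  Position 4: 'a' vs 'a' => same
  Position 5: 'c' vs 'd' => differ
  Position 6: 'b' vs 'a' => differ
Total differences (Hamming distance): 6

6


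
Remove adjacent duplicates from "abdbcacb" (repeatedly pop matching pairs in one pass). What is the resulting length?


Input: abdbcacb
Stack-based adjacent duplicate removal:
  Read 'a': push. Stack: a
  Read 'b': push. Stack: ab
  Read 'd': push. Stack: abd
  Read 'b': push. Stack: abdb
  Read 'c': push. Stack: abdbc
  Read 'a': push. Stack: abdbca
  Read 'c': push. Stack: abdbcac
  Read 'b': push. Stack: abdbcacb
Final stack: "abdbcacb" (length 8)

8


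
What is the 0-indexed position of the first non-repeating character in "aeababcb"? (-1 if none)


Input: aeababcb
Character frequencies:
  'a': 3
  'b': 3
  'c': 1
  'e': 1
Scanning left to right for freq == 1:
  Position 0 ('a'): freq=3, skip
  Position 1 ('e'): unique! => answer = 1

1


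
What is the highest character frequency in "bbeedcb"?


Input: bbeedcb
Character counts:
  'b': 3
  'c': 1
  'd': 1
  'e': 2
Maximum frequency: 3

3


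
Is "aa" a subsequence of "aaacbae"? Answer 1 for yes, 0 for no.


Check if "aa" is a subsequence of "aaacbae"
Greedy scan:
  Position 0 ('a'): matches sub[0] = 'a'
  Position 1 ('a'): matches sub[1] = 'a'
  Position 2 ('a'): no match needed
  Position 3 ('c'): no match needed
  Position 4 ('b'): no match needed
  Position 5 ('a'): no match needed
  Position 6 ('e'): no match needed
All 2 characters matched => is a subsequence

1


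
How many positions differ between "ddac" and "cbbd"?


Comparing "ddac" and "cbbd" position by position:
  Position 0: 'd' vs 'c' => DIFFER
  Position 1: 'd' vs 'b' => DIFFER
  Position 2: 'a' vs 'b' => DIFFER
  Position 3: 'c' vs 'd' => DIFFER
Positions that differ: 4

4


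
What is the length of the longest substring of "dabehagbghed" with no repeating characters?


Input: "dabehagbghed"
Sliding window (track last position of each char):
  Position 0 ('d'): window [0,0] length 1 -- new best
  Position 1 ('a'): window [0,1] length 2 -- new best
  Position 2 ('b'): window [0,2] length 3 -- new best
  Position 3 ('e'): window [0,3] length 4 -- new best
  Position 4 ('h'): window [0,4] length 5 -- new best
  Position 5 ('a'): repeat (last at 1), move window start to 2
  Position 5 ('a'): window [2,5] length 4
  Position 6 ('g'): window [2,6] length 5
  Position 7 ('b'): repeat (last at 2), move window start to 3
  Position 7 ('b'): window [3,7] length 5
  Position 8 ('g'): repeat (last at 6), move window start to 7
  Position 8 ('g'): window [7,8] length 2
  Position 9 ('h'): window [7,9] length 3
  Position 10 ('e'): window [7,10] length 4
  Position 11 ('d'): window [7,11] length 5
Longest substring with no repeats: "dabeh" with length 5

5


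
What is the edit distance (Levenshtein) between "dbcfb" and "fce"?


Computing edit distance: "dbcfb" -> "fce"
DP table:
           f    c    e
      0    1    2    3
  d   1    1    2    3
  b   2    2    2    3
  c   3    3    2    3
  f   4    3    3    3
  b   5    4    4    4
Edit distance = dp[5][3] = 4

4


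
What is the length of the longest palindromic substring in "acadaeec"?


Input: "acadaeec"
Checking substrings for palindromes:
  [0:3] "aca" (len 3) => palindrome
  [2:5] "ada" (len 3) => palindrome
  [5:7] "ee" (len 2) => palindrome
Longest palindromic substring: "aca" with length 3

3


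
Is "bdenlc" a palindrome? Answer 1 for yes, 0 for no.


Input: bdenlc
Reversed: clnedb
  Compare pos 0 ('b') with pos 5 ('c'): MISMATCH
  Compare pos 1 ('d') with pos 4 ('l'): MISMATCH
  Compare pos 2 ('e') with pos 3 ('n'): MISMATCH
Result: not a palindrome

0


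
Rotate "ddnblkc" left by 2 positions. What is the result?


Input: "ddnblkc", rotate left by 2
First 2 characters: "dd"
Remaining characters: "nblkc"
Concatenate remaining + first: "nblkc" + "dd" = "nblkcdd"

nblkcdd


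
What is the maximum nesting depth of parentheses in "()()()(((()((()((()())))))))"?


Input: "()()()(((()((()((()())))))))"
Tracking depth:
  Position 0 '(': depth becomes 1
  Position 1 ')': depth becomes 0
  Position 2 '(': depth becomes 1
  Position 3 ')': depth becomes 0
  Position 4 '(': depth becomes 1
  Position 5 ')': depth becomes 0
  Position 6 '(': depth becomes 1
  Position 7 '(': depth becomes 2
  Position 8 '(': depth becomes 3
  Position 9 '(': depth becomes 4
  Position 10 ')': depth becomes 3
  Position 11 '(': depth becomes 4
  Position 12 '(': depth becomes 5
  Position 13 '(': depth becomes 6
  Position 14 ')': depth becomes 5
  Position 15 '(': depth becomes 6
  Position 16 '(': depth becomes 7
  Position 17 '(': depth becomes 8
  Position 18 ')': depth becomes 7
  Position 19 '(': depth becomes 8
  Position 20 ')': depth becomes 7
  Position 21 ')': depth becomes 6
  Position 22 ')': depth becomes 5
  Position 23 ')': depth becomes 4
  Position 24 ')': depth becomes 3
  Position 25 ')': depth becomes 2
  Position 26 ')': depth becomes 1
  Position 27 ')': depth becomes 0
Maximum depth reached: 8

8


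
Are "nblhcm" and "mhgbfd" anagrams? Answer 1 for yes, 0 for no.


Strings: "nblhcm", "mhgbfd"
Sorted first:  bchlmn
Sorted second: bdfghm
Differ at position 1: 'c' vs 'd' => not anagrams

0


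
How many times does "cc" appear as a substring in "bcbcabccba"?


Searching for "cc" in "bcbcabccba"
Scanning each position:
  Position 0: "bc" => no
  Position 1: "cb" => no
  Position 2: "bc" => no
  Position 3: "ca" => no
  Position 4: "ab" => no
  Position 5: "bc" => no
  Position 6: "cc" => MATCH
  Position 7: "cb" => no
  Position 8: "ba" => no
Total occurrences: 1

1


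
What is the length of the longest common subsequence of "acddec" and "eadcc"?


LCS of "acddec" and "eadcc"
DP table:
           e    a    d    c    c
      0    0    0    0    0    0
  a   0    0    1    1    1    1
  c   0    0    1    1    2    2
  d   0    0    1    2    2    2
  d   0    0    1    2    2    2
  e   0    1    1    2    2    2
  c   0    1    1    2    3    3
LCS length = dp[6][5] = 3

3


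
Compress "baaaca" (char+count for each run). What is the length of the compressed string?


Input: baaaca
Runs:
  'b' x 1 => "b1"
  'a' x 3 => "a3"
  'c' x 1 => "c1"
  'a' x 1 => "a1"
Compressed: "b1a3c1a1"
Compressed length: 8

8


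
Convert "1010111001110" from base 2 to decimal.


Input: "1010111001110" in base 2
Positional expansion:
  Digit '1' (value 1) x 2^12 = 4096
  Digit '0' (value 0) x 2^11 = 0
  Digit '1' (value 1) x 2^10 = 1024
  Digit '0' (value 0) x 2^9 = 0
  Digit '1' (value 1) x 2^8 = 256
  Digit '1' (value 1) x 2^7 = 128
  Digit '1' (value 1) x 2^6 = 64
  Digit '0' (value 0) x 2^5 = 0
  Digit '0' (value 0) x 2^4 = 0
  Digit '1' (value 1) x 2^3 = 8
  Digit '1' (value 1) x 2^2 = 4
  Digit '1' (value 1) x 2^1 = 2
  Digit '0' (value 0) x 2^0 = 0
Sum = 5582

5582


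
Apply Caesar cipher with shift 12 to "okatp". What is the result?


Caesar cipher: shift "okatp" by 12
  'o' (pos 14) + 12 = pos 0 = 'a'
  'k' (pos 10) + 12 = pos 22 = 'w'
  'a' (pos 0) + 12 = pos 12 = 'm'
  't' (pos 19) + 12 = pos 5 = 'f'
  'p' (pos 15) + 12 = pos 1 = 'b'
Result: awmfb

awmfb


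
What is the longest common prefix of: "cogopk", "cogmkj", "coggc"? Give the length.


Words: cogopk, cogmkj, coggc
  Position 0: all 'c' => match
  Position 1: all 'o' => match
  Position 2: all 'g' => match
  Position 3: ('o', 'm', 'g') => mismatch, stop
LCP = "cog" (length 3)

3


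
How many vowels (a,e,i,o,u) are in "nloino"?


Input: nloino
Checking each character:
  'n' at position 0: consonant
  'l' at position 1: consonant
  'o' at position 2: vowel (running total: 1)
  'i' at position 3: vowel (running total: 2)
  'n' at position 4: consonant
  'o' at position 5: vowel (running total: 3)
Total vowels: 3

3


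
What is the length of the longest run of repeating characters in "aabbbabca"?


Input: "aabbbabca"
Scanning for longest run:
  Position 1 ('a'): continues run of 'a', length=2
  Position 2 ('b'): new char, reset run to 1
  Position 3 ('b'): continues run of 'b', length=2
  Position 4 ('b'): continues run of 'b', length=3
  Position 5 ('a'): new char, reset run to 1
  Position 6 ('b'): new char, reset run to 1
  Position 7 ('c'): new char, reset run to 1
  Position 8 ('a'): new char, reset run to 1
Longest run: 'b' with length 3

3


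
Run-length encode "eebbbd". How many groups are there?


Input: eebbbd
Scanning for consecutive runs:
  Group 1: 'e' x 2 (positions 0-1)
  Group 2: 'b' x 3 (positions 2-4)
  Group 3: 'd' x 1 (positions 5-5)
Total groups: 3

3


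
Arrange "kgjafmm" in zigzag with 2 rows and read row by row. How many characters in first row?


Zigzag "kgjafmm" into 2 rows:
Placing characters:
  'k' => row 0
  'g' => row 1
  'j' => row 0
  'a' => row 1
  'f' => row 0
  'm' => row 1
  'm' => row 0
Rows:
  Row 0: "kjfm"
  Row 1: "gam"
First row length: 4

4


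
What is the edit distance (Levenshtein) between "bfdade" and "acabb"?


Computing edit distance: "bfdade" -> "acabb"
DP table:
           a    c    a    b    b
      0    1    2    3    4    5
  b   1    1    2    3    3    4
  f   2    2    2    3    4    4
  d   3    3    3    3    4    5
  a   4    3    4    3    4    5
  d   5    4    4    4    4    5
  e   6    5    5    5    5    5
Edit distance = dp[6][5] = 5

5


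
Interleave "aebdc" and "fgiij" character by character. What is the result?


Interleaving "aebdc" and "fgiij":
  Position 0: 'a' from first, 'f' from second => "af"
  Position 1: 'e' from first, 'g' from second => "eg"
  Position 2: 'b' from first, 'i' from second => "bi"
  Position 3: 'd' from first, 'i' from second => "di"
  Position 4: 'c' from first, 'j' from second => "cj"
Result: afegbidicj

afegbidicj


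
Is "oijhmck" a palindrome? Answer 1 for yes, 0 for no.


Input: oijhmck
Reversed: kcmhjio
  Compare pos 0 ('o') with pos 6 ('k'): MISMATCH
  Compare pos 1 ('i') with pos 5 ('c'): MISMATCH
  Compare pos 2 ('j') with pos 4 ('m'): MISMATCH
Result: not a palindrome

0


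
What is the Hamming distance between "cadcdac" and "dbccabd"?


Comparing "cadcdac" and "dbccabd" position by position:
  Position 0: 'c' vs 'd' => differ
  Position 1: 'a' vs 'b' => differ
  Position 2: 'd' vs 'c' => differ
  Position 3: 'c' vs 'c' => same
  Position 4: 'd' vs 'a' => differ
  Position 5: 'a' vs 'b' => differ
  Position 6: 'c' vs 'd' => differ
Total differences (Hamming distance): 6

6


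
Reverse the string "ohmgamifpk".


Input: ohmgamifpk
Reading characters right to left:
  Position 9: 'k'
  Position 8: 'p'
  Position 7: 'f'
  Position 6: 'i'
  Position 5: 'm'
  Position 4: 'a'
  Position 3: 'g'
  Position 2: 'm'
  Position 1: 'h'
  Position 0: 'o'
Reversed: kpfimagmho

kpfimagmho


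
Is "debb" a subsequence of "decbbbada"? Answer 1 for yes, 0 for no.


Check if "debb" is a subsequence of "decbbbada"
Greedy scan:
  Position 0 ('d'): matches sub[0] = 'd'
  Position 1 ('e'): matches sub[1] = 'e'
  Position 2 ('c'): no match needed
  Position 3 ('b'): matches sub[2] = 'b'
  Position 4 ('b'): matches sub[3] = 'b'
  Position 5 ('b'): no match needed
  Position 6 ('a'): no match needed
  Position 7 ('d'): no match needed
  Position 8 ('a'): no match needed
All 4 characters matched => is a subsequence

1


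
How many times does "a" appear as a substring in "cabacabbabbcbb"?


Searching for "a" in "cabacabbabbcbb"
Scanning each position:
  Position 0: "c" => no
  Position 1: "a" => MATCH
  Position 2: "b" => no
  Position 3: "a" => MATCH
  Position 4: "c" => no
  Position 5: "a" => MATCH
  Position 6: "b" => no
  Position 7: "b" => no
  Position 8: "a" => MATCH
  Position 9: "b" => no
  Position 10: "b" => no
  Position 11: "c" => no
  Position 12: "b" => no
  Position 13: "b" => no
Total occurrences: 4

4


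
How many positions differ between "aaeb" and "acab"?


Comparing "aaeb" and "acab" position by position:
  Position 0: 'a' vs 'a' => same
  Position 1: 'a' vs 'c' => DIFFER
  Position 2: 'e' vs 'a' => DIFFER
  Position 3: 'b' vs 'b' => same
Positions that differ: 2

2


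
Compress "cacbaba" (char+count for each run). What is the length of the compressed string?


Input: cacbaba
Runs:
  'c' x 1 => "c1"
  'a' x 1 => "a1"
  'c' x 1 => "c1"
  'b' x 1 => "b1"
  'a' x 1 => "a1"
  'b' x 1 => "b1"
  'a' x 1 => "a1"
Compressed: "c1a1c1b1a1b1a1"
Compressed length: 14

14


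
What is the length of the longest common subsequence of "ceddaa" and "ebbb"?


LCS of "ceddaa" and "ebbb"
DP table:
           e    b    b    b
      0    0    0    0    0
  c   0    0    0    0    0
  e   0    1    1    1    1
  d   0    1    1    1    1
  d   0    1    1    1    1
  a   0    1    1    1    1
  a   0    1    1    1    1
LCS length = dp[6][4] = 1

1


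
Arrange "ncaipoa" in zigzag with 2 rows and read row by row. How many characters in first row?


Zigzag "ncaipoa" into 2 rows:
Placing characters:
  'n' => row 0
  'c' => row 1
  'a' => row 0
  'i' => row 1
  'p' => row 0
  'o' => row 1
  'a' => row 0
Rows:
  Row 0: "napa"
  Row 1: "cio"
First row length: 4

4


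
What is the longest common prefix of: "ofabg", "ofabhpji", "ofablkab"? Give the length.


Words: ofabg, ofabhpji, ofablkab
  Position 0: all 'o' => match
  Position 1: all 'f' => match
  Position 2: all 'a' => match
  Position 3: all 'b' => match
  Position 4: ('g', 'h', 'l') => mismatch, stop
LCP = "ofab" (length 4)

4


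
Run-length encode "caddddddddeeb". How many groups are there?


Input: caddddddddeeb
Scanning for consecutive runs:
  Group 1: 'c' x 1 (positions 0-0)
  Group 2: 'a' x 1 (positions 1-1)
  Group 3: 'd' x 8 (positions 2-9)
  Group 4: 'e' x 2 (positions 10-11)
  Group 5: 'b' x 1 (positions 12-12)
Total groups: 5

5


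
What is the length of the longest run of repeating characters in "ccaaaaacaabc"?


Input: "ccaaaaacaabc"
Scanning for longest run:
  Position 1 ('c'): continues run of 'c', length=2
  Position 2 ('a'): new char, reset run to 1
  Position 3 ('a'): continues run of 'a', length=2
  Position 4 ('a'): continues run of 'a', length=3
  Position 5 ('a'): continues run of 'a', length=4
  Position 6 ('a'): continues run of 'a', length=5
  Position 7 ('c'): new char, reset run to 1
  Position 8 ('a'): new char, reset run to 1
  Position 9 ('a'): continues run of 'a', length=2
  Position 10 ('b'): new char, reset run to 1
  Position 11 ('c'): new char, reset run to 1
Longest run: 'a' with length 5

5


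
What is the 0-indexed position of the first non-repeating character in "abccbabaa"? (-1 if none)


Input: abccbabaa
Character frequencies:
  'a': 4
  'b': 3
  'c': 2
Scanning left to right for freq == 1:
  Position 0 ('a'): freq=4, skip
  Position 1 ('b'): freq=3, skip
  Position 2 ('c'): freq=2, skip
  Position 3 ('c'): freq=2, skip
  Position 4 ('b'): freq=3, skip
  Position 5 ('a'): freq=4, skip
  Position 6 ('b'): freq=3, skip
  Position 7 ('a'): freq=4, skip
  Position 8 ('a'): freq=4, skip
  No unique character found => answer = -1

-1


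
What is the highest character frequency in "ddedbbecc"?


Input: ddedbbecc
Character counts:
  'b': 2
  'c': 2
  'd': 3
  'e': 2
Maximum frequency: 3

3


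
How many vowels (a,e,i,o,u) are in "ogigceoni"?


Input: ogigceoni
Checking each character:
  'o' at position 0: vowel (running total: 1)
  'g' at position 1: consonant
  'i' at position 2: vowel (running total: 2)
  'g' at position 3: consonant
  'c' at position 4: consonant
  'e' at position 5: vowel (running total: 3)
  'o' at position 6: vowel (running total: 4)
  'n' at position 7: consonant
  'i' at position 8: vowel (running total: 5)
Total vowels: 5

5


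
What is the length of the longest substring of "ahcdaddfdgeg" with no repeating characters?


Input: "ahcdaddfdgeg"
Sliding window (track last position of each char):
  Position 0 ('a'): window [0,0] length 1 -- new best
  Position 1 ('h'): window [0,1] length 2 -- new best
  Position 2 ('c'): window [0,2] length 3 -- new best
  Position 3 ('d'): window [0,3] length 4 -- new best
  Position 4 ('a'): repeat (last at 0), move window start to 1
  Position 4 ('a'): window [1,4] length 4
  Position 5 ('d'): repeat (last at 3), move window start to 4
  Position 5 ('d'): window [4,5] length 2
  Position 6 ('d'): repeat (last at 5), move window start to 6
  Position 6 ('d'): window [6,6] length 1
  Position 7 ('f'): window [6,7] length 2
  Position 8 ('d'): repeat (last at 6), move window start to 7
  Position 8 ('d'): window [7,8] length 2
  Position 9 ('g'): window [7,9] length 3
  Position 10 ('e'): window [7,10] length 4
  Position 11 ('g'): repeat (last at 9), move window start to 10
  Position 11 ('g'): window [10,11] length 2
Longest substring with no repeats: "ahcd" with length 4

4
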